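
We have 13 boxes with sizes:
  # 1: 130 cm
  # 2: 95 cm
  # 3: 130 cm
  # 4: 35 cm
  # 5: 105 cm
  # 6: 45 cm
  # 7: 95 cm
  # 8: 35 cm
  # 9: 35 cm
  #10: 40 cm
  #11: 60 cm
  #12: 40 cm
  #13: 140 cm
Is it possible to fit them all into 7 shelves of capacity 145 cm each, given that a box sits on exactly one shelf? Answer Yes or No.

No

Total = 985 cm; ⌈985/145⌉ = 7.
The bound of 7 does not rule out 7, but exhaustive search shows no assignment into 7 shelves of capacity 145 cm exists — the minimum is 8.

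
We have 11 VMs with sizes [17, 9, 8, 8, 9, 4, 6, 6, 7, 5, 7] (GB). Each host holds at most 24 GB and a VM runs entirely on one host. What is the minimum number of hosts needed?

Total = 17 + 9 + 9 + 8 + 8 + 7 + 7 + 6 + 6 + 5 + 4 = 86 GB.
Lower bound: ⌈86/24⌉ = 4 hosts.
A packing using 4 hosts:
  host 1: 17 + 7 = 24
  host 2: 9 + 9 + 6 = 24
  host 3: 8 + 8 + 7 = 23
  host 4: 6 + 5 + 4 = 15
This matches the lower bound, so 4 is optimal.

4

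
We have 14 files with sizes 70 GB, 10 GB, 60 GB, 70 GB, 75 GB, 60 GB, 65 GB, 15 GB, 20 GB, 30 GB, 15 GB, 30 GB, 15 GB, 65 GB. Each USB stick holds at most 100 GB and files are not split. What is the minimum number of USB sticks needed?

Total = 75 + 70 + 70 + 65 + 65 + 60 + 60 + 30 + 30 + 20 + 15 + 15 + 15 + 10 = 600 GB.
Lower bound: ⌈600/100⌉ = 6 USB sticks.
Also, 7 files each exceed 50 GB, and no two of those can share a USB stick, so at least 7 USB sticks are needed.
A packing using 7 USB sticks:
  USB stick 1: 75 + 20 = 95
  USB stick 2: 70 + 30 = 100
  USB stick 3: 70 + 30 = 100
  USB stick 4: 65 + 15 + 15 = 95
  USB stick 5: 65 + 15 + 10 = 90
  USB stick 6: 60 = 60
  USB stick 7: 60 = 60
This matches the lower bound, so 7 is optimal.

7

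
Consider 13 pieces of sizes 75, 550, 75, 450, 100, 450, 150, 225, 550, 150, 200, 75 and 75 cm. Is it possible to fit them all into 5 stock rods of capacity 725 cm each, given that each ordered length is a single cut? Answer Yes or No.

A valid assignment using 5 stock rods:
  stock rod 1: 550 + 150 = 700
  stock rod 2: 550 + 150 = 700
  stock rod 3: 450 + 225 = 675
  stock rod 4: 450 + 200 + 75 = 725
  stock rod 5: 100 + 75 + 75 + 75 = 325
Every load is within 725 cm, so 5 stock rods suffice.

Yes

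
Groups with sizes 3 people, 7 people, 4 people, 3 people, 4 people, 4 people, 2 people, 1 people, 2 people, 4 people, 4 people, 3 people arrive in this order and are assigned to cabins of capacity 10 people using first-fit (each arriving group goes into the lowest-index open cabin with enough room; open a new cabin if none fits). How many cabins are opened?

5

  3 → cabin 1 (new)  [load 3/10]
  7 → cabin 1  [load 10/10]
  4 → cabin 2 (new)  [load 4/10]
  3 → cabin 2  [load 7/10]
  4 → cabin 3 (new)  [load 4/10]
  4 → cabin 3  [load 8/10]
  2 → cabin 2  [load 9/10]
  1 → cabin 2  [load 10/10]
  2 → cabin 3  [load 10/10]
  4 → cabin 4 (new)  [load 4/10]
  4 → cabin 4  [load 8/10]
  3 → cabin 5 (new)  [load 3/10]
5 cabins opened.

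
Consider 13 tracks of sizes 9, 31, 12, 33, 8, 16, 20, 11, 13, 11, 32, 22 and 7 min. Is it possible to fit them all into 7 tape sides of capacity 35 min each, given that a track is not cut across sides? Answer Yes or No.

Yes

A valid assignment using 7 tape sides:
  side 1: 33 = 33
  side 2: 32 = 32
  side 3: 31 = 31
  side 4: 22 + 13 = 35
  side 5: 20 + 12 = 32
  side 6: 16 + 11 + 8 = 35
  side 7: 11 + 9 + 7 = 27
Every load is within 35 min, so 7 tape sides suffice.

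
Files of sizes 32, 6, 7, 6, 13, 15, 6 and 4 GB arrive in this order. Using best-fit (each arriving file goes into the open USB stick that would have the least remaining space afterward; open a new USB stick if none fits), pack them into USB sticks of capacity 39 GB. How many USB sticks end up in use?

  32 → USB stick 1 (new)  [load 32/39]
  6 → USB stick 1  [load 38/39]
  7 → USB stick 2 (new)  [load 7/39]
  6 → USB stick 2  [load 13/39]
  13 → USB stick 2  [load 26/39]
  15 → USB stick 3 (new)  [load 15/39]
  6 → USB stick 2  [load 32/39]
  4 → USB stick 2  [load 36/39]
3 USB sticks opened.

3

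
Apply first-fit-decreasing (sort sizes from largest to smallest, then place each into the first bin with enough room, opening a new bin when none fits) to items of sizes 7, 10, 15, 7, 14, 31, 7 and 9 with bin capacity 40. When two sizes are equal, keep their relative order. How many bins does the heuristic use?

Sorted descending: 31, 15, 14, 10, 9, 7, 7, 7.
  31 → bin 1 (new)  [load 31/40]
  15 → bin 2 (new)  [load 15/40]
  14 → bin 2  [load 29/40]
  10 → bin 2  [load 39/40]
  9 → bin 1  [load 40/40]
  7 → bin 3 (new)  [load 7/40]
  7 → bin 3  [load 14/40]
  7 → bin 3  [load 21/40]
3 bins opened.

3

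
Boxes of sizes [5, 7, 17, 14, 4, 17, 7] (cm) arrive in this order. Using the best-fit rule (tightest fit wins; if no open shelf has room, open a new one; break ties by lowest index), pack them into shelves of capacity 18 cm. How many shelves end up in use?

5

  5 → shelf 1 (new)  [load 5/18]
  7 → shelf 1  [load 12/18]
  17 → shelf 2 (new)  [load 17/18]
  14 → shelf 3 (new)  [load 14/18]
  4 → shelf 3  [load 18/18]
  17 → shelf 4 (new)  [load 17/18]
  7 → shelf 5 (new)  [load 7/18]
5 shelves opened.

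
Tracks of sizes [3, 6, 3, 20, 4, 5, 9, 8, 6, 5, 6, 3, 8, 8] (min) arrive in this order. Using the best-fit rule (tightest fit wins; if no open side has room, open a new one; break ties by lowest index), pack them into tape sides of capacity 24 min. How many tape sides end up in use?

  3 → side 1 (new)  [load 3/24]
  6 → side 1  [load 9/24]
  3 → side 1  [load 12/24]
  20 → side 2 (new)  [load 20/24]
  4 → side 2  [load 24/24]
  5 → side 1  [load 17/24]
  9 → side 3 (new)  [load 9/24]
  8 → side 3  [load 17/24]
  6 → side 1  [load 23/24]
  5 → side 3  [load 22/24]
  6 → side 4 (new)  [load 6/24]
  3 → side 4  [load 9/24]
  8 → side 4  [load 17/24]
  8 → side 5 (new)  [load 8/24]
5 tape sides opened.

5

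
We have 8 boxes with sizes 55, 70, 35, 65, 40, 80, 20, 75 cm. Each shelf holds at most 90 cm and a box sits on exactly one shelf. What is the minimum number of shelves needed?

6

Total = 80 + 75 + 70 + 65 + 55 + 40 + 35 + 20 = 440 cm.
Lower bound: ⌈440/90⌉ = 5 shelves.
A packing using 6 shelves:
  shelf 1: 80 = 80
  shelf 2: 75 = 75
  shelf 3: 70 + 20 = 90
  shelf 4: 65 = 65
  shelf 5: 55 + 35 = 90
  shelf 6: 40 = 40
No arrangement into 5 shelves stays within capacity, so 6 is optimal.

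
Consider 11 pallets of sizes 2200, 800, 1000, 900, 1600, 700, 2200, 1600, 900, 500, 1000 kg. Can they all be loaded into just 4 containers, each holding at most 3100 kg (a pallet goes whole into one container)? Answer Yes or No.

Total = 13400 kg; ⌈13400/3100⌉ = 5.
At least 5 containers are required, but only 4 are allowed.

No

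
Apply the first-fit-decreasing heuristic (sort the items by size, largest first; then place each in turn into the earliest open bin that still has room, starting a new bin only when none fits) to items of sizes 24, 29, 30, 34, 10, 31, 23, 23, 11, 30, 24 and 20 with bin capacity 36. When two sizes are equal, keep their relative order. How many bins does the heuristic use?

Sorted descending: 34, 31, 30, 30, 29, 24, 24, 23, 23, 20, 11, 10.
  34 → bin 1 (new)  [load 34/36]
  31 → bin 2 (new)  [load 31/36]
  30 → bin 3 (new)  [load 30/36]
  30 → bin 4 (new)  [load 30/36]
  29 → bin 5 (new)  [load 29/36]
  24 → bin 6 (new)  [load 24/36]
  24 → bin 7 (new)  [load 24/36]
  23 → bin 8 (new)  [load 23/36]
  23 → bin 9 (new)  [load 23/36]
  20 → bin 10 (new)  [load 20/36]
  11 → bin 6  [load 35/36]
  10 → bin 7  [load 34/36]
10 bins opened.

10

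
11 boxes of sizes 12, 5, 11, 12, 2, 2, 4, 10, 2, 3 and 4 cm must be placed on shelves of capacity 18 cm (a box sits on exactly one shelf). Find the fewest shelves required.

4

Total = 12 + 12 + 11 + 10 + 5 + 4 + 4 + 3 + 2 + 2 + 2 = 67 cm.
Lower bound: ⌈67/18⌉ = 4 shelves.
A packing using 4 shelves:
  shelf 1: 12 + 5 = 17
  shelf 2: 12 + 4 + 2 = 18
  shelf 3: 11 + 4 + 3 = 18
  shelf 4: 10 + 2 + 2 = 14
This matches the lower bound, so 4 is optimal.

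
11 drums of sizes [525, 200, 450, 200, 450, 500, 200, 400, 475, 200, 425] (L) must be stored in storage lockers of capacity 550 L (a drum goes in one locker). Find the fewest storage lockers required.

9

Total = 525 + 500 + 475 + 450 + 450 + 425 + 400 + 200 + 200 + 200 + 200 = 4025 L.
Lower bound: ⌈4025/550⌉ = 8 storage lockers.
A packing using 9 storage lockers:
  locker 1: 525 = 525
  locker 2: 500 = 500
  locker 3: 475 = 475
  locker 4: 450 = 450
  locker 5: 450 = 450
  locker 6: 425 = 425
  locker 7: 400 = 400
  locker 8: 200 + 200 = 400
  locker 9: 200 + 200 = 400
No arrangement into 8 storage lockers stays within capacity, so 9 is optimal.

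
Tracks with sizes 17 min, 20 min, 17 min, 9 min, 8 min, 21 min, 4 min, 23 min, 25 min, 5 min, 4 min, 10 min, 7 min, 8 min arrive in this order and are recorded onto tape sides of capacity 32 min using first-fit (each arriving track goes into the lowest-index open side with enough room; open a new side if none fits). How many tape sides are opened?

  17 → side 1 (new)  [load 17/32]
  20 → side 2 (new)  [load 20/32]
  17 → side 3 (new)  [load 17/32]
  9 → side 1  [load 26/32]
  8 → side 2  [load 28/32]
  21 → side 4 (new)  [load 21/32]
  4 → side 1  [load 30/32]
  23 → side 5 (new)  [load 23/32]
  25 → side 6 (new)  [load 25/32]
  5 → side 3  [load 22/32]
  4 → side 2  [load 32/32]
  10 → side 3  [load 32/32]
  7 → side 4  [load 28/32]
  8 → side 5  [load 31/32]
6 tape sides opened.

6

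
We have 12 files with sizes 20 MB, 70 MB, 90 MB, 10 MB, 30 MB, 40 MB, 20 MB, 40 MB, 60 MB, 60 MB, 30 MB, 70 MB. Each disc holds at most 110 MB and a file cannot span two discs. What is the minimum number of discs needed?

Total = 90 + 70 + 70 + 60 + 60 + 40 + 40 + 30 + 30 + 20 + 20 + 10 = 540 MB.
Lower bound: ⌈540/110⌉ = 5 discs.
A packing using 5 discs:
  disc 1: 90 + 20 = 110
  disc 2: 70 + 40 = 110
  disc 3: 70 + 40 = 110
  disc 4: 60 + 30 + 20 = 110
  disc 5: 60 + 30 + 10 = 100
This matches the lower bound, so 5 is optimal.

5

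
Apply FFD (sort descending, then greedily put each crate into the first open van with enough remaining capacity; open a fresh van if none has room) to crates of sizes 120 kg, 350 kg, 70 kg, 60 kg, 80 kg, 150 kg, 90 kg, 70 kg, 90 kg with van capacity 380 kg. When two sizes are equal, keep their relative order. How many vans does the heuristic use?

3

Sorted descending: 350, 150, 120, 90, 90, 80, 70, 70, 60.
  350 → van 1 (new)  [load 350/380]
  150 → van 2 (new)  [load 150/380]
  120 → van 2  [load 270/380]
  90 → van 2  [load 360/380]
  90 → van 3 (new)  [load 90/380]
  80 → van 3  [load 170/380]
  70 → van 3  [load 240/380]
  70 → van 3  [load 310/380]
  60 → van 3  [load 370/380]
3 vans opened.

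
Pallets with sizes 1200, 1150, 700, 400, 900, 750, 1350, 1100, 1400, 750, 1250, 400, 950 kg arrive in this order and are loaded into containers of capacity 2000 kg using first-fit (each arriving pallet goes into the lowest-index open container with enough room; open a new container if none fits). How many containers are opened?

8

  1200 → container 1 (new)  [load 1200/2000]
  1150 → container 2 (new)  [load 1150/2000]
  700 → container 1  [load 1900/2000]
  400 → container 2  [load 1550/2000]
  900 → container 3 (new)  [load 900/2000]
  750 → container 3  [load 1650/2000]
  1350 → container 4 (new)  [load 1350/2000]
  1100 → container 5 (new)  [load 1100/2000]
  1400 → container 6 (new)  [load 1400/2000]
  750 → container 5  [load 1850/2000]
  1250 → container 7 (new)  [load 1250/2000]
  400 → container 2  [load 1950/2000]
  950 → container 8 (new)  [load 950/2000]
8 containers opened.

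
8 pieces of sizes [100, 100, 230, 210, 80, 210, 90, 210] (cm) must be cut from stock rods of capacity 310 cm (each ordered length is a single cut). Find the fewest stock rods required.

4

Total = 230 + 210 + 210 + 210 + 100 + 100 + 90 + 80 = 1230 cm.
Lower bound: ⌈1230/310⌉ = 4 stock rods.
A packing using 4 stock rods:
  stock rod 1: 230 + 80 = 310
  stock rod 2: 210 + 100 = 310
  stock rod 3: 210 + 100 = 310
  stock rod 4: 210 + 90 = 300
This matches the lower bound, so 4 is optimal.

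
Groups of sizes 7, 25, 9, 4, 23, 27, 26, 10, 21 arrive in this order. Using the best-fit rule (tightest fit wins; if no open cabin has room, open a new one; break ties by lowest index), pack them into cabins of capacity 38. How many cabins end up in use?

  7 → cabin 1 (new)  [load 7/38]
  25 → cabin 1  [load 32/38]
  9 → cabin 2 (new)  [load 9/38]
  4 → cabin 1  [load 36/38]
  23 → cabin 2  [load 32/38]
  27 → cabin 3 (new)  [load 27/38]
  26 → cabin 4 (new)  [load 26/38]
  10 → cabin 3  [load 37/38]
  21 → cabin 5 (new)  [load 21/38]
5 cabins opened.

5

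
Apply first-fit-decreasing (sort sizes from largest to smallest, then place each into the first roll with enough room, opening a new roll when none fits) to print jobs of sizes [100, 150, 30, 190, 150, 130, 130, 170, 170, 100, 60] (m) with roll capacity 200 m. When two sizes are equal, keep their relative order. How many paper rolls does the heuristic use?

8

Sorted descending: 190, 170, 170, 150, 150, 130, 130, 100, 100, 60, 30.
  190 → roll 1 (new)  [load 190/200]
  170 → roll 2 (new)  [load 170/200]
  170 → roll 3 (new)  [load 170/200]
  150 → roll 4 (new)  [load 150/200]
  150 → roll 5 (new)  [load 150/200]
  130 → roll 6 (new)  [load 130/200]
  130 → roll 7 (new)  [load 130/200]
  100 → roll 8 (new)  [load 100/200]
  100 → roll 8  [load 200/200]
  60 → roll 6  [load 190/200]
  30 → roll 2  [load 200/200]
8 paper rolls opened.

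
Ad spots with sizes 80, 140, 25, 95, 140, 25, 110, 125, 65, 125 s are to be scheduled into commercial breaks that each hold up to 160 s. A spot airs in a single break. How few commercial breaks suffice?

7

Total = 140 + 140 + 125 + 125 + 110 + 95 + 80 + 65 + 25 + 25 = 930 s.
Lower bound: ⌈930/160⌉ = 6 commercial breaks.
A packing using 7 commercial breaks:
  break 1: 140 = 140
  break 2: 140 = 140
  break 3: 125 + 25 = 150
  break 4: 125 + 25 = 150
  break 5: 110 = 110
  break 6: 95 + 65 = 160
  break 7: 80 = 80
No arrangement into 6 commercial breaks stays within capacity, so 7 is optimal.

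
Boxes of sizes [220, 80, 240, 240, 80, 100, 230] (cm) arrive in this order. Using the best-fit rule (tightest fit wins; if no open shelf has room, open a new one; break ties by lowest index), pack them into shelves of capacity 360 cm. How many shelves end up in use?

  220 → shelf 1 (new)  [load 220/360]
  80 → shelf 1  [load 300/360]
  240 → shelf 2 (new)  [load 240/360]
  240 → shelf 3 (new)  [load 240/360]
  80 → shelf 2  [load 320/360]
  100 → shelf 3  [load 340/360]
  230 → shelf 4 (new)  [load 230/360]
4 shelves opened.

4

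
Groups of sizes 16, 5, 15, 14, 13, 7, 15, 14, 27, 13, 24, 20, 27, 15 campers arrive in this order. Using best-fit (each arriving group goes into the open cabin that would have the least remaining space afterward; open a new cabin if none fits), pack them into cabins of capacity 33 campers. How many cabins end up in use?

9

  16 → cabin 1 (new)  [load 16/33]
  5 → cabin 1  [load 21/33]
  15 → cabin 2 (new)  [load 15/33]
  14 → cabin 2  [load 29/33]
  13 → cabin 3 (new)  [load 13/33]
  7 → cabin 1  [load 28/33]
  15 → cabin 3  [load 28/33]
  14 → cabin 4 (new)  [load 14/33]
  27 → cabin 5 (new)  [load 27/33]
  13 → cabin 4  [load 27/33]
  24 → cabin 6 (new)  [load 24/33]
  20 → cabin 7 (new)  [load 20/33]
  27 → cabin 8 (new)  [load 27/33]
  15 → cabin 9 (new)  [load 15/33]
9 cabins opened.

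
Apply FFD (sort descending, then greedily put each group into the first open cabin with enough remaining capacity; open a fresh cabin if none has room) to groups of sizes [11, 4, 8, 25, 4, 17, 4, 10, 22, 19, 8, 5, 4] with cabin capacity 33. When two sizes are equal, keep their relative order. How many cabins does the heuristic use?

Sorted descending: 25, 22, 19, 17, 11, 10, 8, 8, 5, 4, 4, 4, 4.
  25 → cabin 1 (new)  [load 25/33]
  22 → cabin 2 (new)  [load 22/33]
  19 → cabin 3 (new)  [load 19/33]
  17 → cabin 4 (new)  [load 17/33]
  11 → cabin 2  [load 33/33]
  10 → cabin 3  [load 29/33]
  8 → cabin 1  [load 33/33]
  8 → cabin 4  [load 25/33]
  5 → cabin 4  [load 30/33]
  4 → cabin 3  [load 33/33]
  4 → cabin 5 (new)  [load 4/33]
  4 → cabin 5  [load 8/33]
  4 → cabin 5  [load 12/33]
5 cabins opened.

5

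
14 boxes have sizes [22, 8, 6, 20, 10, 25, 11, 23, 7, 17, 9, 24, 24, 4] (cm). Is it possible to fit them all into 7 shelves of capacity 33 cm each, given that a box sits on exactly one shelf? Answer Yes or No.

Yes

A valid assignment using 7 shelves:
  shelf 1: 25 + 8 = 33
  shelf 2: 24 + 9 = 33
  shelf 3: 24 + 7 = 31
  shelf 4: 23 + 10 = 33
  shelf 5: 22 + 11 = 33
  shelf 6: 20 + 6 + 4 = 30
  shelf 7: 17 = 17
Every load is within 33 cm, so 7 shelves suffice.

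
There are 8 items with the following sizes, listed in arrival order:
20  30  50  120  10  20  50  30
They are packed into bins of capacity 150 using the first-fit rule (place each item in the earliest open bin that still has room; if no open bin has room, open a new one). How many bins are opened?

3

  20 → bin 1 (new)  [load 20/150]
  30 → bin 1  [load 50/150]
  50 → bin 1  [load 100/150]
  120 → bin 2 (new)  [load 120/150]
  10 → bin 1  [load 110/150]
  20 → bin 1  [load 130/150]
  50 → bin 3 (new)  [load 50/150]
  30 → bin 2  [load 150/150]
3 bins opened.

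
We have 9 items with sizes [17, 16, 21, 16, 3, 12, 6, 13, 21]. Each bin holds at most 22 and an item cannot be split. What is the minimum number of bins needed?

7

Total = 21 + 21 + 17 + 16 + 16 + 13 + 12 + 6 + 3 = 125.
Lower bound: ⌈125/22⌉ = 6 bins.
Also, 7 items each exceed 11, and no two of those can share a bin, so at least 7 bins are needed.
A packing using 7 bins:
  bin 1: 21 = 21
  bin 2: 21 = 21
  bin 3: 17 + 3 = 20
  bin 4: 16 + 6 = 22
  bin 5: 16 = 16
  bin 6: 13 = 13
  bin 7: 12 = 12
This matches the lower bound, so 7 is optimal.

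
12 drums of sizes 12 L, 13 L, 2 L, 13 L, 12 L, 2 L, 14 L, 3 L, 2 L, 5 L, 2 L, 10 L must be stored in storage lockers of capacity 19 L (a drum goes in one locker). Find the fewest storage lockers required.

Total = 14 + 13 + 13 + 12 + 12 + 10 + 5 + 3 + 2 + 2 + 2 + 2 = 90 L.
Lower bound: ⌈90/19⌉ = 5 storage lockers.
Also, 6 drums each exceed 19/2 L, and no two of those can share a locker, so at least 6 storage lockers are needed.
A packing using 6 storage lockers:
  locker 1: 14 + 5 = 19
  locker 2: 13 + 3 + 2 = 18
  locker 3: 13 + 2 + 2 + 2 = 19
  locker 4: 12 = 12
  locker 5: 12 = 12
  locker 6: 10 = 10
This matches the lower bound, so 6 is optimal.

6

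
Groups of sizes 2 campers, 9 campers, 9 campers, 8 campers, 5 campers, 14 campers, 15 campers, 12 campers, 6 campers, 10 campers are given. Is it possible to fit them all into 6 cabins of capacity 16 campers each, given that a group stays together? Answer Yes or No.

Total = 90 campers; ⌈90/16⌉ = 6.
The bound of 6 does not rule out 6, but exhaustive search shows no assignment into 6 cabins of capacity 16 campers exists — the minimum is 7.

No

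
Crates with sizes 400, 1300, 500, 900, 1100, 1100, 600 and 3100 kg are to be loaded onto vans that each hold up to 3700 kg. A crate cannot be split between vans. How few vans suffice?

3

Total = 3100 + 1300 + 1100 + 1100 + 900 + 600 + 500 + 400 = 9000 kg.
Lower bound: ⌈9000/3700⌉ = 3 vans.
A packing using 3 vans:
  van 1: 3100 + 600 = 3700
  van 2: 1300 + 1100 + 1100 = 3500
  van 3: 900 + 500 + 400 = 1800
This matches the lower bound, so 3 is optimal.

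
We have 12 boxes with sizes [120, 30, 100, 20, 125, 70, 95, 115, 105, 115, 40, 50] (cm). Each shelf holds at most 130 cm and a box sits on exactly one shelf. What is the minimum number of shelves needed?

9

Total = 125 + 120 + 115 + 115 + 105 + 100 + 95 + 70 + 50 + 40 + 30 + 20 = 985 cm.
Lower bound: ⌈985/130⌉ = 8 shelves.
A packing using 9 shelves:
  shelf 1: 125 = 125
  shelf 2: 120 = 120
  shelf 3: 115 = 115
  shelf 4: 115 = 115
  shelf 5: 105 + 20 = 125
  shelf 6: 100 + 30 = 130
  shelf 7: 95 = 95
  shelf 8: 70 + 50 = 120
  shelf 9: 40 = 40
No arrangement into 8 shelves stays within capacity, so 9 is optimal.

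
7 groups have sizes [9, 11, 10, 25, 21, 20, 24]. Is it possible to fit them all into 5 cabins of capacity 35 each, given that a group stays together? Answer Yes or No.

Yes

A valid assignment using 4 cabins:
  cabin 1: 25 + 10 = 35
  cabin 2: 24 + 11 = 35
  cabin 3: 21 + 9 = 30
  cabin 4: 20 = 20
That uses only 4 ≤ 5, so 5 cabins are enough.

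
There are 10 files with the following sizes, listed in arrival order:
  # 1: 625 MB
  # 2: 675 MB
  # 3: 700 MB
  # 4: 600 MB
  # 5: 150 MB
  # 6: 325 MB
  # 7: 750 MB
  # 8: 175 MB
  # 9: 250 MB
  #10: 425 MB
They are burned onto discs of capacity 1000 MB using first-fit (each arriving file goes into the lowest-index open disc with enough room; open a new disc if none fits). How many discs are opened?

6

  625 → disc 1 (new)  [load 625/1000]
  675 → disc 2 (new)  [load 675/1000]
  700 → disc 3 (new)  [load 700/1000]
  600 → disc 4 (new)  [load 600/1000]
  150 → disc 1  [load 775/1000]
  325 → disc 2  [load 1000/1000]
  750 → disc 5 (new)  [load 750/1000]
  175 → disc 1  [load 950/1000]
  250 → disc 3  [load 950/1000]
  425 → disc 6 (new)  [load 425/1000]
6 discs opened.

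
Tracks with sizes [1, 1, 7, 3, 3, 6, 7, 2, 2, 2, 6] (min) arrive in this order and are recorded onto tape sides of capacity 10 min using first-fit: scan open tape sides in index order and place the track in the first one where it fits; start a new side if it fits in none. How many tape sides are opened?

  1 → side 1 (new)  [load 1/10]
  1 → side 1  [load 2/10]
  7 → side 1  [load 9/10]
  3 → side 2 (new)  [load 3/10]
  3 → side 2  [load 6/10]
  6 → side 3 (new)  [load 6/10]
  7 → side 4 (new)  [load 7/10]
  2 → side 2  [load 8/10]
  2 → side 2  [load 10/10]
  2 → side 3  [load 8/10]
  6 → side 5 (new)  [load 6/10]
5 tape sides opened.

5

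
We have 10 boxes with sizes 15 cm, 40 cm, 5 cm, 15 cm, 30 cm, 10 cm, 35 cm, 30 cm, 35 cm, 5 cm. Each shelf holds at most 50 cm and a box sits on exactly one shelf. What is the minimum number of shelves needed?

5

Total = 40 + 35 + 35 + 30 + 30 + 15 + 15 + 10 + 5 + 5 = 220 cm.
Lower bound: ⌈220/50⌉ = 5 shelves.
A packing using 5 shelves:
  shelf 1: 40 + 10 = 50
  shelf 2: 35 + 15 = 50
  shelf 3: 35 + 15 = 50
  shelf 4: 30 + 5 + 5 = 40
  shelf 5: 30 = 30
This matches the lower bound, so 5 is optimal.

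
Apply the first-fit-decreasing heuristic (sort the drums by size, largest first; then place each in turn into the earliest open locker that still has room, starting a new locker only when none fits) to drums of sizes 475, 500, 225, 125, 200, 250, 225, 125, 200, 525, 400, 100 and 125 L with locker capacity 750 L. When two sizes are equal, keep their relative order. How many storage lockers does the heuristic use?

Sorted descending: 525, 500, 475, 400, 250, 225, 225, 200, 200, 125, 125, 125, 100.
  525 → locker 1 (new)  [load 525/750]
  500 → locker 2 (new)  [load 500/750]
  475 → locker 3 (new)  [load 475/750]
  400 → locker 4 (new)  [load 400/750]
  250 → locker 2  [load 750/750]
  225 → locker 1  [load 750/750]
  225 → locker 3  [load 700/750]
  200 → locker 4  [load 600/750]
  200 → locker 5 (new)  [load 200/750]
  125 → locker 4  [load 725/750]
  125 → locker 5  [load 325/750]
  125 → locker 5  [load 450/750]
  100 → locker 5  [load 550/750]
5 storage lockers opened.

5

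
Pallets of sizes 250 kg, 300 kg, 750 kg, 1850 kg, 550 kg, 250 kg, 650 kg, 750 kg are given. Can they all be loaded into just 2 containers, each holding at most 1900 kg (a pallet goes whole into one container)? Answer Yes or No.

No

Total = 5350 kg; ⌈5350/1900⌉ = 3.
At least 3 containers are required, but only 2 are allowed.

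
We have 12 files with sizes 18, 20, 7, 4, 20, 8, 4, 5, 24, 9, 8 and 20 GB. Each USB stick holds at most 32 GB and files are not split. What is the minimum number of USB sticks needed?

Total = 24 + 20 + 20 + 20 + 18 + 9 + 8 + 8 + 7 + 5 + 4 + 4 = 147 GB.
Lower bound: ⌈147/32⌉ = 5 USB sticks.
A packing using 5 USB sticks:
  USB stick 1: 24 + 8 = 32
  USB stick 2: 20 + 9 = 29
  USB stick 3: 20 + 8 + 4 = 32
  USB stick 4: 20 + 7 + 5 = 32
  USB stick 5: 18 + 4 = 22
This matches the lower bound, so 5 is optimal.

5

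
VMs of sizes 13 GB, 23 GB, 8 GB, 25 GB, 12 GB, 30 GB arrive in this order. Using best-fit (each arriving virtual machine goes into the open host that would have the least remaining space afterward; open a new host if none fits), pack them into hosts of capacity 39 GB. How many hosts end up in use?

  13 → host 1 (new)  [load 13/39]
  23 → host 1  [load 36/39]
  8 → host 2 (new)  [load 8/39]
  25 → host 2  [load 33/39]
  12 → host 3 (new)  [load 12/39]
  30 → host 4 (new)  [load 30/39]
4 hosts opened.

4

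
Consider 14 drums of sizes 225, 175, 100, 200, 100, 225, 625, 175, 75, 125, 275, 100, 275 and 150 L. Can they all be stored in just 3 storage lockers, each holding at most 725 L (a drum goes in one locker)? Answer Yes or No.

No

Total = 2825 L; ⌈2825/725⌉ = 4.
At least 4 storage lockers are required, but only 3 are allowed.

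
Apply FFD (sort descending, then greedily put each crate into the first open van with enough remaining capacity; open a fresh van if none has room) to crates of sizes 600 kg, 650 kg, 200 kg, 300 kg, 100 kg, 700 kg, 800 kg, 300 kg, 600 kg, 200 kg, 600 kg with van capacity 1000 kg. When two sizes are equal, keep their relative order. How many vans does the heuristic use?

6

Sorted descending: 800, 700, 650, 600, 600, 600, 300, 300, 200, 200, 100.
  800 → van 1 (new)  [load 800/1000]
  700 → van 2 (new)  [load 700/1000]
  650 → van 3 (new)  [load 650/1000]
  600 → van 4 (new)  [load 600/1000]
  600 → van 5 (new)  [load 600/1000]
  600 → van 6 (new)  [load 600/1000]
  300 → van 2  [load 1000/1000]
  300 → van 3  [load 950/1000]
  200 → van 1  [load 1000/1000]
  200 → van 4  [load 800/1000]
  100 → van 4  [load 900/1000]
6 vans opened.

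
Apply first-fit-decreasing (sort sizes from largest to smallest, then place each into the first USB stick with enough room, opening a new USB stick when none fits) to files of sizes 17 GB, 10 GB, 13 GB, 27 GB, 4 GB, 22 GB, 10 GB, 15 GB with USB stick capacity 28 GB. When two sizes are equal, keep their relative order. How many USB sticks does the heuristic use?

5

Sorted descending: 27, 22, 17, 15, 13, 10, 10, 4.
  27 → USB stick 1 (new)  [load 27/28]
  22 → USB stick 2 (new)  [load 22/28]
  17 → USB stick 3 (new)  [load 17/28]
  15 → USB stick 4 (new)  [load 15/28]
  13 → USB stick 4  [load 28/28]
  10 → USB stick 3  [load 27/28]
  10 → USB stick 5 (new)  [load 10/28]
  4 → USB stick 2  [load 26/28]
5 USB sticks opened.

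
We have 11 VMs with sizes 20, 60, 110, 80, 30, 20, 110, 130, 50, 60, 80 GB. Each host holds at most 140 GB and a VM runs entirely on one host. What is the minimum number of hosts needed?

Total = 130 + 110 + 110 + 80 + 80 + 60 + 60 + 50 + 30 + 20 + 20 = 750 GB.
Lower bound: ⌈750/140⌉ = 6 hosts.
A packing using 6 hosts:
  host 1: 130 = 130
  host 2: 110 + 30 = 140
  host 3: 110 + 20 = 130
  host 4: 80 + 60 = 140
  host 5: 80 + 60 = 140
  host 6: 50 + 20 = 70
This matches the lower bound, so 6 is optimal.

6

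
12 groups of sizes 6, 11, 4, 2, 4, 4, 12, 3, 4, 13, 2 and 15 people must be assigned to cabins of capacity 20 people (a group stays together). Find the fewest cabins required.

Total = 15 + 13 + 12 + 11 + 6 + 4 + 4 + 4 + 4 + 3 + 2 + 2 = 80 people.
Lower bound: ⌈80/20⌉ = 4 cabins.
A packing using 5 cabins:
  cabin 1: 15 + 4 = 19
  cabin 2: 13 + 6 = 19
  cabin 3: 12 + 4 + 4 = 20
  cabin 4: 11 + 4 + 3 + 2 = 20
  cabin 5: 2 = 2
No arrangement into 4 cabins stays within capacity, so 5 is optimal.

5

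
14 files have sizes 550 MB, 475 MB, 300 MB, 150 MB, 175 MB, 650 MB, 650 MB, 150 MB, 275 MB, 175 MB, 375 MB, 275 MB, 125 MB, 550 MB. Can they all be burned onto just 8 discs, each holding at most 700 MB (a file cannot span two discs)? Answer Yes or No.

Yes

A valid assignment using 8 discs:
  disc 1: 650 = 650
  disc 2: 650 = 650
  disc 3: 550 + 150 = 700
  disc 4: 550 + 150 = 700
  disc 5: 475 + 175 = 650
  disc 6: 375 + 300 = 675
  disc 7: 275 + 275 + 125 = 675
  disc 8: 175 = 175
Every load is within 700 MB, so 8 discs suffice.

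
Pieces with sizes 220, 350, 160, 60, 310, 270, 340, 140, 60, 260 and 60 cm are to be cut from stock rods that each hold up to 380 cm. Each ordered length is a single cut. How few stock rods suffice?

7

Total = 350 + 340 + 310 + 270 + 260 + 220 + 160 + 140 + 60 + 60 + 60 = 2230 cm.
Lower bound: ⌈2230/380⌉ = 6 stock rods.
A packing using 7 stock rods:
  stock rod 1: 350 = 350
  stock rod 2: 340 = 340
  stock rod 3: 310 + 60 = 370
  stock rod 4: 270 + 60 = 330
  stock rod 5: 260 + 60 = 320
  stock rod 6: 220 + 160 = 380
  stock rod 7: 140 = 140
No arrangement into 6 stock rods stays within capacity, so 7 is optimal.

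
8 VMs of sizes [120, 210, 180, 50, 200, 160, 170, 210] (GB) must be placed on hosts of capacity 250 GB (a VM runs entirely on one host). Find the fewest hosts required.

7

Total = 210 + 210 + 200 + 180 + 170 + 160 + 120 + 50 = 1300 GB.
Lower bound: ⌈1300/250⌉ = 6 hosts.
A packing using 7 hosts:
  host 1: 210 = 210
  host 2: 210 = 210
  host 3: 200 + 50 = 250
  host 4: 180 = 180
  host 5: 170 = 170
  host 6: 160 = 160
  host 7: 120 = 120
No arrangement into 6 hosts stays within capacity, so 7 is optimal.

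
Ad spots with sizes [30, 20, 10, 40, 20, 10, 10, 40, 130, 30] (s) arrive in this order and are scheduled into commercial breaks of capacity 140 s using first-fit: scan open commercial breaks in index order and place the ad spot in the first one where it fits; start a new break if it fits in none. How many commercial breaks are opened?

  30 → break 1 (new)  [load 30/140]
  20 → break 1  [load 50/140]
  10 → break 1  [load 60/140]
  40 → break 1  [load 100/140]
  20 → break 1  [load 120/140]
  10 → break 1  [load 130/140]
  10 → break 1  [load 140/140]
  40 → break 2 (new)  [load 40/140]
  130 → break 3 (new)  [load 130/140]
  30 → break 2  [load 70/140]
3 commercial breaks opened.

3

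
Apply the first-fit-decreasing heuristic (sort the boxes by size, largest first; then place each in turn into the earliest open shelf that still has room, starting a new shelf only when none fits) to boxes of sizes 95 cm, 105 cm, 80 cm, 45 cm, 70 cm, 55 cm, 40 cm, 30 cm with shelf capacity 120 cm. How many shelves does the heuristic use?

Sorted descending: 105, 95, 80, 70, 55, 45, 40, 30.
  105 → shelf 1 (new)  [load 105/120]
  95 → shelf 2 (new)  [load 95/120]
  80 → shelf 3 (new)  [load 80/120]
  70 → shelf 4 (new)  [load 70/120]
  55 → shelf 5 (new)  [load 55/120]
  45 → shelf 4  [load 115/120]
  40 → shelf 3  [load 120/120]
  30 → shelf 5  [load 85/120]
5 shelves opened.

5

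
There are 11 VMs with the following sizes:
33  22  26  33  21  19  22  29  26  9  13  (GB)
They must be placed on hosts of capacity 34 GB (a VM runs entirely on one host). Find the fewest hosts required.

9

Total = 33 + 33 + 29 + 26 + 26 + 22 + 22 + 21 + 19 + 13 + 9 = 253 GB.
Lower bound: ⌈253/34⌉ = 8 hosts.
Also, 9 VMs each exceed 17 GB, and no two of those can share a host, so at least 9 hosts are needed.
A packing using 9 hosts:
  host 1: 33 = 33
  host 2: 33 = 33
  host 3: 29 = 29
  host 4: 26 = 26
  host 5: 26 = 26
  host 6: 22 + 9 = 31
  host 7: 22 = 22
  host 8: 21 + 13 = 34
  host 9: 19 = 19
This matches the lower bound, so 9 is optimal.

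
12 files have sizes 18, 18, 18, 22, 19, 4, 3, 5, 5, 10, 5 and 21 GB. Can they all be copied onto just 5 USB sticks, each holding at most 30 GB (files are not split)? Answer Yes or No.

Total = 148 GB; ⌈148/30⌉ = 5.
6 files each exceed half the capacity and cannot share a USB stick, forcing at least 6 USB sticks.
At least 6 USB sticks are required, but only 5 are allowed.

No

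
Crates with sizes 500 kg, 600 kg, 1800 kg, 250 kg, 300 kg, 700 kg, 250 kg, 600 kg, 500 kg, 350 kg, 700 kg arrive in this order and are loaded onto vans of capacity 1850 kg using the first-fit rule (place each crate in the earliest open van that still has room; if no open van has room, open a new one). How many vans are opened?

  500 → van 1 (new)  [load 500/1850]
  600 → van 1  [load 1100/1850]
  1800 → van 2 (new)  [load 1800/1850]
  250 → van 1  [load 1350/1850]
  300 → van 1  [load 1650/1850]
  700 → van 3 (new)  [load 700/1850]
  250 → van 3  [load 950/1850]
  600 → van 3  [load 1550/1850]
  500 → van 4 (new)  [load 500/1850]
  350 → van 4  [load 850/1850]
  700 → van 4  [load 1550/1850]
4 vans opened.

4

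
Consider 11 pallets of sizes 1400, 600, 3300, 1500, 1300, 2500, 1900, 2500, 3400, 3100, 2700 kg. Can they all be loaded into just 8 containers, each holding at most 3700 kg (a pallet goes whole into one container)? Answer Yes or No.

Yes

A valid assignment using 8 containers:
  container 1: 3400 = 3400
  container 2: 3300 = 3300
  container 3: 3100 + 600 = 3700
  container 4: 2700 = 2700
  container 5: 2500 = 2500
  container 6: 2500 = 2500
  container 7: 1900 + 1500 = 3400
  container 8: 1400 + 1300 = 2700
Every load is within 3700 kg, so 8 containers suffice.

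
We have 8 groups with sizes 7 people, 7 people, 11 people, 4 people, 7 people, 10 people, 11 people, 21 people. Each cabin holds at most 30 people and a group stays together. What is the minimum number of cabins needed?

3

Total = 21 + 11 + 11 + 10 + 7 + 7 + 7 + 4 = 78 people.
Lower bound: ⌈78/30⌉ = 3 cabins.
A packing using 3 cabins:
  cabin 1: 21 + 7 = 28
  cabin 2: 11 + 11 + 7 = 29
  cabin 3: 10 + 7 + 4 = 21
This matches the lower bound, so 3 is optimal.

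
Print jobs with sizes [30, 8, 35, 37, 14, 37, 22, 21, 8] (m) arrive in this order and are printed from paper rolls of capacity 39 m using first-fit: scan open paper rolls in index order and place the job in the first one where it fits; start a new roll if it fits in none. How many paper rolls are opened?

  30 → roll 1 (new)  [load 30/39]
  8 → roll 1  [load 38/39]
  35 → roll 2 (new)  [load 35/39]
  37 → roll 3 (new)  [load 37/39]
  14 → roll 4 (new)  [load 14/39]
  37 → roll 5 (new)  [load 37/39]
  22 → roll 4  [load 36/39]
  21 → roll 6 (new)  [load 21/39]
  8 → roll 6  [load 29/39]
6 paper rolls opened.

6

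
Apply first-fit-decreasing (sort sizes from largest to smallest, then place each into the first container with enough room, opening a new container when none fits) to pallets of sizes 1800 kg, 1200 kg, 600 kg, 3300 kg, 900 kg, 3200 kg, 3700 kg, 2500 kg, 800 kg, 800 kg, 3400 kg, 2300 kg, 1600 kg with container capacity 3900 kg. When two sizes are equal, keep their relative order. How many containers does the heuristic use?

8

Sorted descending: 3700, 3400, 3300, 3200, 2500, 2300, 1800, 1600, 1200, 900, 800, 800, 600.
  3700 → container 1 (new)  [load 3700/3900]
  3400 → container 2 (new)  [load 3400/3900]
  3300 → container 3 (new)  [load 3300/3900]
  3200 → container 4 (new)  [load 3200/3900]
  2500 → container 5 (new)  [load 2500/3900]
  2300 → container 6 (new)  [load 2300/3900]
  1800 → container 7 (new)  [load 1800/3900]
  1600 → container 6  [load 3900/3900]
  1200 → container 5  [load 3700/3900]
  900 → container 7  [load 2700/3900]
  800 → container 7  [load 3500/3900]
  800 → container 8 (new)  [load 800/3900]
  600 → container 3  [load 3900/3900]
8 containers opened.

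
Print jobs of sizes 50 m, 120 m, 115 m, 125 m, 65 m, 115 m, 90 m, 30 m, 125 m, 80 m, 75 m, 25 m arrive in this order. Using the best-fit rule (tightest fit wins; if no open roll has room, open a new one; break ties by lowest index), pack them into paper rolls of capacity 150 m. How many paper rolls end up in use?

9

  50 → roll 1 (new)  [load 50/150]
  120 → roll 2 (new)  [load 120/150]
  115 → roll 3 (new)  [load 115/150]
  125 → roll 4 (new)  [load 125/150]
  65 → roll 1  [load 115/150]
  115 → roll 5 (new)  [load 115/150]
  90 → roll 6 (new)  [load 90/150]
  30 → roll 2  [load 150/150]
  125 → roll 7 (new)  [load 125/150]
  80 → roll 8 (new)  [load 80/150]
  75 → roll 9 (new)  [load 75/150]
  25 → roll 4  [load 150/150]
9 paper rolls opened.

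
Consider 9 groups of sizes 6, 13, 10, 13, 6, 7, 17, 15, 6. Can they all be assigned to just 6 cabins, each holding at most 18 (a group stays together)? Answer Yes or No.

A valid assignment using 6 cabins:
  cabin 1: 17 = 17
  cabin 2: 15 = 15
  cabin 3: 13 = 13
  cabin 4: 13 = 13
  cabin 5: 10 + 7 = 17
  cabin 6: 6 + 6 + 6 = 18
Every load is within 18, so 6 cabins suffice.

Yes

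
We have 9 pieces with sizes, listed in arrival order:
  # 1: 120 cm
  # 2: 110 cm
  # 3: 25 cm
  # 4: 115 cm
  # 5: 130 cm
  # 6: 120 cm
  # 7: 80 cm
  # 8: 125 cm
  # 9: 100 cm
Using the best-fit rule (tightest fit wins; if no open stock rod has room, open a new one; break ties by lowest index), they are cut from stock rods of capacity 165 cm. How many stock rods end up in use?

8

  120 → stock rod 1 (new)  [load 120/165]
  110 → stock rod 2 (new)  [load 110/165]
  25 → stock rod 1  [load 145/165]
  115 → stock rod 3 (new)  [load 115/165]
  130 → stock rod 4 (new)  [load 130/165]
  120 → stock rod 5 (new)  [load 120/165]
  80 → stock rod 6 (new)  [load 80/165]
  125 → stock rod 7 (new)  [load 125/165]
  100 → stock rod 8 (new)  [load 100/165]
8 stock rods opened.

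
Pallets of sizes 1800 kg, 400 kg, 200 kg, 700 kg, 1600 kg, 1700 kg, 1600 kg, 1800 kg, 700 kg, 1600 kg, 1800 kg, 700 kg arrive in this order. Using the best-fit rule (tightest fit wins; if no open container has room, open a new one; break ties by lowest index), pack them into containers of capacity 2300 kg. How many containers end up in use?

  1800 → container 1 (new)  [load 1800/2300]
  400 → container 1  [load 2200/2300]
  200 → container 2 (new)  [load 200/2300]
  700 → container 2  [load 900/2300]
  1600 → container 3 (new)  [load 1600/2300]
  1700 → container 4 (new)  [load 1700/2300]
  1600 → container 5 (new)  [load 1600/2300]
  1800 → container 6 (new)  [load 1800/2300]
  700 → container 3  [load 2300/2300]
  1600 → container 7 (new)  [load 1600/2300]
  1800 → container 8 (new)  [load 1800/2300]
  700 → container 5  [load 2300/2300]
8 containers opened.

8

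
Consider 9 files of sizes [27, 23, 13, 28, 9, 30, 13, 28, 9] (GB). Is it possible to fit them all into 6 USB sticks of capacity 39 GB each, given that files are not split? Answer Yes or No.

A valid assignment using 6 USB sticks:
  USB stick 1: 30 + 9 = 39
  USB stick 2: 28 + 9 = 37
  USB stick 3: 28 = 28
  USB stick 4: 27 = 27
  USB stick 5: 23 + 13 = 36
  USB stick 6: 13 = 13
Every load is within 39 GB, so 6 USB sticks suffice.

Yes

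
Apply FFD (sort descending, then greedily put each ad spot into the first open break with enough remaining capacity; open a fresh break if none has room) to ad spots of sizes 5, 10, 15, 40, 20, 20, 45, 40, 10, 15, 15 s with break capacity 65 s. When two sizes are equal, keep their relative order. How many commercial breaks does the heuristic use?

4

Sorted descending: 45, 40, 40, 20, 20, 15, 15, 15, 10, 10, 5.
  45 → break 1 (new)  [load 45/65]
  40 → break 2 (new)  [load 40/65]
  40 → break 3 (new)  [load 40/65]
  20 → break 1  [load 65/65]
  20 → break 2  [load 60/65]
  15 → break 3  [load 55/65]
  15 → break 4 (new)  [load 15/65]
  15 → break 4  [load 30/65]
  10 → break 3  [load 65/65]
  10 → break 4  [load 40/65]
  5 → break 2  [load 65/65]
4 commercial breaks opened.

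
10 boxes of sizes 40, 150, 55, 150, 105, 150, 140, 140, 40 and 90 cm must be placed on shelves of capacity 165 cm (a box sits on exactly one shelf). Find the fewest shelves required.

Total = 150 + 150 + 150 + 140 + 140 + 105 + 90 + 55 + 40 + 40 = 1060 cm.
Lower bound: ⌈1060/165⌉ = 7 shelves.
A packing using 8 shelves:
  shelf 1: 150 = 150
  shelf 2: 150 = 150
  shelf 3: 150 = 150
  shelf 4: 140 = 140
  shelf 5: 140 = 140
  shelf 6: 105 + 55 = 160
  shelf 7: 90 + 40 = 130
  shelf 8: 40 = 40
No arrangement into 7 shelves stays within capacity, so 8 is optimal.

8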